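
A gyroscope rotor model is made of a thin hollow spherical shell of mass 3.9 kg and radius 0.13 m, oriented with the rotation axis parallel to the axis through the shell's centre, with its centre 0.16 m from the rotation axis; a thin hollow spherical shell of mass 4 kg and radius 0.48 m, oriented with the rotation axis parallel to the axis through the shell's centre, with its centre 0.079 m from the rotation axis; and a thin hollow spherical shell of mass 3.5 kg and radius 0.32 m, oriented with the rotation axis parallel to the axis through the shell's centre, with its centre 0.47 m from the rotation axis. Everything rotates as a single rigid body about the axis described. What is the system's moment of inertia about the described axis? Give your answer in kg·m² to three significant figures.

1.80

Spherical shell: I_cm = (2/3)MR² = (2/3)(3.9)(0.13)² = 0.04394 kg·m²; centre at d = 0.16 m, so I = I_cm + Md² gives I = 0.04394 + (3.9)(0.16)² = 0.14378 kg·m².
Spherical shell: I_cm = (2/3)MR² = (2/3)(4)(0.48)² = 0.6144 kg·m²; centre at d = 0.079 m, so I = I_cm + Md² gives I = 0.6144 + (4)(0.079)² = 0.63936 kg·m².
Spherical shell: I_cm = (2/3)MR² = (2/3)(3.5)(0.32)² = 0.23893 kg·m²; centre at d = 0.47 m, so I = I_cm + Md² gives I = 0.23893 + (3.5)(0.47)² = 1.0121 kg·m².
Total I = 0.14378 + 0.63936 + 1.0121 = 1.7952 kg·m².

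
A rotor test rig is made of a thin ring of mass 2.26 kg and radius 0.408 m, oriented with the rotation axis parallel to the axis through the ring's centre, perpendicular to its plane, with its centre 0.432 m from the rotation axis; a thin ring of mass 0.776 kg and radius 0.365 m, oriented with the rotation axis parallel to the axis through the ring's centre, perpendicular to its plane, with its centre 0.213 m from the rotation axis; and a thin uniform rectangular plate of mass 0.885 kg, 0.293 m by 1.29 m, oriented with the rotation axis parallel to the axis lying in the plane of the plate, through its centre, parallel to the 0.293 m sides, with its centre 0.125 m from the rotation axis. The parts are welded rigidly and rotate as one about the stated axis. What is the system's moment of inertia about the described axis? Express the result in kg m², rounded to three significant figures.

1.07

Thin ring: I_cm = MR² = (2.26)(0.408)² = 0.37621 kg m²; centre at d = 0.432 m, so I = I_cm + Md² gives I = 0.37621 + (2.26)(0.432)² = 0.79798 kg m².
Thin ring: I_cm = MR² = (0.776)(0.365)² = 0.10338 kg m²; centre at d = 0.213 m, so I = I_cm + Md² gives I = 0.10338 + (0.776)(0.213)² = 0.13859 kg m².
Rectangular plate: I_cm = (1/12)Mb² = (1/12)(0.885)(1.29)² = 0.12273 kg m²; centre at d = 0.125 m, so I = I_cm + Md² gives I = 0.12273 + (0.885)(0.125)² = 0.13656 kg m².
Total I = 0.79798 + 0.13859 + 0.13656 = 1.0731 kg m².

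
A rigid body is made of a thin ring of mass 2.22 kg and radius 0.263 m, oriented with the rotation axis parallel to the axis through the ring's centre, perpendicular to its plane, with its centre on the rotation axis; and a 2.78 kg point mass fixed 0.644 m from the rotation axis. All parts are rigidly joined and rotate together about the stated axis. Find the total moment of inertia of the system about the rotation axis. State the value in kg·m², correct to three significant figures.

Thin ring: I_cm = MR² = (2.22)(0.263)² = 0.15356 kg·m²; axis through the centre, so I = 0.15356 kg·m².
Point mass: I_cm = 0; centre at d = 0.644 m, so I = I_cm + Md² gives I = 0 + (2.78)(0.644)² = 1.153 kg·m².
Total I = 0.15356 + 1.153 = 1.3065 kg·m².

1.31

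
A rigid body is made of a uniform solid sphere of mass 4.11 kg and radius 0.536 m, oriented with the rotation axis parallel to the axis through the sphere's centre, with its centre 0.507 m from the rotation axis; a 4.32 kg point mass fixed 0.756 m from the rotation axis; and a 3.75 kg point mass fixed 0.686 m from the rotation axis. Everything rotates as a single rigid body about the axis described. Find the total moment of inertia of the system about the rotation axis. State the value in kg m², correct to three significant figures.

Solid sphere: I_cm = (2/5)MR² = (2/5)(4.11)(0.536)² = 0.47231 kg m²; centre at d = 0.507 m, so I = I_cm + Md² gives I = 0.47231 + (4.11)(0.507)² = 1.5288 kg m².
Point mass: I_cm = 0; centre at d = 0.756 m, so I = I_cm + Md² gives I = 0 + (4.32)(0.756)² = 2.469 kg m².
Point mass: I_cm = 0; centre at d = 0.686 m, so I = I_cm + Md² gives I = 0 + (3.75)(0.686)² = 1.7647 kg m².
Total I = 1.5288 + 2.469 + 1.7647 = 5.7626 kg m².

5.76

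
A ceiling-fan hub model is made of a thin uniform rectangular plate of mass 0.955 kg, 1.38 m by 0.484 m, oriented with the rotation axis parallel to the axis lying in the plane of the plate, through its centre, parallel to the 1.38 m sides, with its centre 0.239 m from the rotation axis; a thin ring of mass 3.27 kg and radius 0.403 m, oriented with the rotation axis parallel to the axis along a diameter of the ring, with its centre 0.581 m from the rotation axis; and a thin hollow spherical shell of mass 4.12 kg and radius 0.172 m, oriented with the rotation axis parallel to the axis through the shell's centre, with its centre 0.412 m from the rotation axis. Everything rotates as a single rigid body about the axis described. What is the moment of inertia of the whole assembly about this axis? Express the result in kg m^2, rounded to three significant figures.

2.22

Rectangular plate: I_cm = (1/12)Mb² = (1/12)(0.955)(0.484)² = 0.018643 kg m^2; centre at d = 0.239 m, so I = I_cm + Md² gives I = 0.018643 + (0.955)(0.239)² = 0.073193 kg m^2.
Thin ring: I_cm = (1/2)MR² = (1/2)(3.27)(0.403)² = 0.26554 kg m^2; centre at d = 0.581 m, so I = I_cm + Md² gives I = 0.26554 + (3.27)(0.581)² = 1.3694 kg m^2.
Spherical shell: I_cm = (2/3)MR² = (2/3)(4.12)(0.172)² = 0.081257 kg m^2; centre at d = 0.412 m, so I = I_cm + Md² gives I = 0.081257 + (4.12)(0.412)² = 0.7806 kg m^2.
Total I = 0.073193 + 1.3694 + 0.7806 = 2.2232 kg m^2.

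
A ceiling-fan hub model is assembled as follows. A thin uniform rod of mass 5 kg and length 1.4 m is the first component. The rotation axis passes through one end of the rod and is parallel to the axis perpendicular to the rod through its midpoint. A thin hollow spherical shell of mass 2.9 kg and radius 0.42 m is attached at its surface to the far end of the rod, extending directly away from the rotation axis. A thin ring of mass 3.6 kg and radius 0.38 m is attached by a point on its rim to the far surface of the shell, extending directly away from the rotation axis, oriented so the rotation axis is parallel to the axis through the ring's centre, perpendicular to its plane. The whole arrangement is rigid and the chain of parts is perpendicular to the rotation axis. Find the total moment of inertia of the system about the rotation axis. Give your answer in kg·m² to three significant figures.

Thin rod: I_cm = (1/12)ML² = (1/12)(5)(1.4)² = 0.81667 kg·m²; centre at d = 0.7 m, so the parallel axis theorem gives I = 0.81667 + (5)(0.7)² = 3.2667 kg·m².
Spherical shell: I_cm = (2/3)MR² = (2/3)(2.9)(0.42)² = 0.34104 kg·m²; centre at d = 0.7 + 0.7 + 0.42 = 1.82 m, so the parallel axis theorem gives I = 0.34104 + (2.9)(1.82)² = 9.947 kg·m².
Thin ring: I_cm = MR² = (3.6)(0.38)² = 0.51984 kg·m²; centre at d = 0.7 + 0.7 + 0.42 + 0.42 + 0.38 = 2.62 m, so the parallel axis theorem gives I = 0.51984 + (3.6)(2.62)² = 25.232 kg·m².
Total I = 3.2667 + 9.947 + 25.232 = 38.445 kg·m².

38.4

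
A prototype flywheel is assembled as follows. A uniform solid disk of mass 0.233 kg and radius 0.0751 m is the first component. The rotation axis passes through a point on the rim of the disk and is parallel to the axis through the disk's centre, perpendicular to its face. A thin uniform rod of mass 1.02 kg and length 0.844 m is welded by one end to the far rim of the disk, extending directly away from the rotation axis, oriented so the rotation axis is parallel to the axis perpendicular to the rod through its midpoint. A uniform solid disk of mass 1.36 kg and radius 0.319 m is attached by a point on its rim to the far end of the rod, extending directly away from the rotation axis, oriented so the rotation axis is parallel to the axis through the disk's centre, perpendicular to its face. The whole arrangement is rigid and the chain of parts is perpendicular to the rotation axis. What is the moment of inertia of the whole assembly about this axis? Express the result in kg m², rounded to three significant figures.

Solid disk: I_cm = (1/2)MR² = (1/2)(0.233)(0.0751)² = 0.00065706 kg m²; centre at d = 0.0751 m, so I = I_cm + Md² gives I = 0.00065706 + (0.233)(0.0751)² = 0.0019712 kg m².
Thin rod: I_cm = (1/12)ML² = (1/12)(1.02)(0.844)² = 0.060549 kg m²; centre at d = 0.0751 + 0.0751 + 0.422 = 0.5722 m, so I = I_cm + Md² gives I = 0.060549 + (1.02)(0.5722)² = 0.39451 kg m².
Solid disk: I_cm = (1/2)MR² = (1/2)(1.36)(0.319)² = 0.069197 kg m²; centre at d = 0.0751 + 0.0751 + 0.422 + 0.422 + 0.319 = 1.3132 m, so I = I_cm + Md² gives I = 0.069197 + (1.36)(1.3132)² = 2.4145 kg m².
Total I = 0.0019712 + 0.39451 + 2.4145 = 2.811 kg m².

2.81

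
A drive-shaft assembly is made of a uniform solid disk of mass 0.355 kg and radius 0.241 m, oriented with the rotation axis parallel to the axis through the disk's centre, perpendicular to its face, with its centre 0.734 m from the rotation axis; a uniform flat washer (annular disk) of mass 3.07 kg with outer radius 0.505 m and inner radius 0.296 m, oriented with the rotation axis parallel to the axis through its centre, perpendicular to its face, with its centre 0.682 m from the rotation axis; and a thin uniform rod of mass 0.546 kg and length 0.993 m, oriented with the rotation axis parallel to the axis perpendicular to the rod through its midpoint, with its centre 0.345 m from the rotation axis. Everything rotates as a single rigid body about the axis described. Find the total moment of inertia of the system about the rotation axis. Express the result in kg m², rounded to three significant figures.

Solid disk: I_cm = (1/2)MR² = (1/2)(0.355)(0.241)² = 0.010309 kg m²; centre at d = 0.734 m, so the parallel axis theorem gives I = 0.010309 + (0.355)(0.734)² = 0.20157 kg m².
Annular disk: I_cm = (1/2)M(R²+r²) = (1/2)(3.07)[(0.505)² + (0.296)²] = 0.52595 kg m²; centre at d = 0.682 m, so the parallel axis theorem gives I = 0.52595 + (3.07)(0.682)² = 1.9539 kg m².
Thin rod: I_cm = (1/12)ML² = (1/12)(0.546)(0.993)² = 0.044865 kg m²; centre at d = 0.345 m, so the parallel axis theorem gives I = 0.044865 + (0.546)(0.345)² = 0.10985 kg m².
Total I = 0.20157 + 1.9539 + 0.10985 = 2.2653 kg m².

2.27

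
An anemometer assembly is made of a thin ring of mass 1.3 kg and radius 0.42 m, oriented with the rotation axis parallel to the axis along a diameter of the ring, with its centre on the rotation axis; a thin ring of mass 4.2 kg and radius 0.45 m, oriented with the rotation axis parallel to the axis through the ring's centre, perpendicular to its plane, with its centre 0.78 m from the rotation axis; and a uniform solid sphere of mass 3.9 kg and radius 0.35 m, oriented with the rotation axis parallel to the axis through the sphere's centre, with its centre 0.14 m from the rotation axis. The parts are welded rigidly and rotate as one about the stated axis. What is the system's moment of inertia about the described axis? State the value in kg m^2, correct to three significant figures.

3.79

Thin ring: I_cm = (1/2)MR² = (1/2)(1.3)(0.42)² = 0.11466 kg m^2; axis through the centre, so I = 0.11466 kg m^2.
Thin ring: I_cm = MR² = (4.2)(0.45)² = 0.8505 kg m^2; centre at d = 0.78 m, so I = I_cm + Md² gives I = 0.8505 + (4.2)(0.78)² = 3.4058 kg m^2.
Solid sphere: I_cm = (2/5)MR² = (2/5)(3.9)(0.35)² = 0.1911 kg m^2; centre at d = 0.14 m, so I = I_cm + Md² gives I = 0.1911 + (3.9)(0.14)² = 0.26754 kg m^2.
Total I = 0.11466 + 3.4058 + 0.26754 = 3.788 kg m^2.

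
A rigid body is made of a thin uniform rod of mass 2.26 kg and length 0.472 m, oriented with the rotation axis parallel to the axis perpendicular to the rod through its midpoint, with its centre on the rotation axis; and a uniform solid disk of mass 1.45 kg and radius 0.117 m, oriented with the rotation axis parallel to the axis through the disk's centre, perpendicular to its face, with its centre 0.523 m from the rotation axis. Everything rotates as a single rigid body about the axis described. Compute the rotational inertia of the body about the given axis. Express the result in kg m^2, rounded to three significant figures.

Thin rod: I_cm = (1/12)ML² = (1/12)(2.26)(0.472)² = 0.041958 kg m^2; axis through the centre, so I = 0.041958 kg m^2.
Solid disk: I_cm = (1/2)MR² = (1/2)(1.45)(0.117)² = 0.0099245 kg m^2; centre at d = 0.523 m, so the parallel axis theorem gives I = 0.0099245 + (1.45)(0.523)² = 0.40654 kg m^2.
Total I = 0.041958 + 0.40654 = 0.4485 kg m^2.

0.448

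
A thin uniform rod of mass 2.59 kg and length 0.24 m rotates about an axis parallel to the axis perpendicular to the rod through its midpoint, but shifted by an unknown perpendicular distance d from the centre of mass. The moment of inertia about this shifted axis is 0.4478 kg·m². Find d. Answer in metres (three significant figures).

About the centre-of-mass axis, I_cm = (1/12)ML² = (1/12)(2.59)(0.24)² = 0.012432 kg·m².
Parallel axis theorem: I = I_cm + Md², so Md² = 0.4478 − 0.012432 = 0.43537 kg·m².
d = √(0.43537 / 2.59) = 0.40999 m.

0.410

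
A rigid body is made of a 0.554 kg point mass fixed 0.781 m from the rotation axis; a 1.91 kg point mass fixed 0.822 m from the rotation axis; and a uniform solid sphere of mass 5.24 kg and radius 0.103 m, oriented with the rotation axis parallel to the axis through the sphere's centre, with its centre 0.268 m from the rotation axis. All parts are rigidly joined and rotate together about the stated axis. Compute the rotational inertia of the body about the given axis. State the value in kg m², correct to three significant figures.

Point mass: I_cm = 0; centre at d = 0.781 m, so I = I_cm + Md² gives I = 0 + (0.554)(0.781)² = 0.33792 kg m².
Point mass: I_cm = 0; centre at d = 0.822 m, so I = I_cm + Md² gives I = 0 + (1.91)(0.822)² = 1.2906 kg m².
Solid sphere: I_cm = (2/5)MR² = (2/5)(5.24)(0.103)² = 0.022236 kg m²; centre at d = 0.268 m, so I = I_cm + Md² gives I = 0.022236 + (5.24)(0.268)² = 0.39859 kg m².
Total I = 0.33792 + 1.2906 + 0.39859 = 2.0271 kg m².

2.03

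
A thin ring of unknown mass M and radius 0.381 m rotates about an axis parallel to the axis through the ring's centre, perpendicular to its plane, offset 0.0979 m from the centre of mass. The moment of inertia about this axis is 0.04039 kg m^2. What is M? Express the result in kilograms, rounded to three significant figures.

I = I_cm + Md² = MR² + Md² = M·[1·(0.381)² + (0.0979)²] = M·0.15475.
So M = 0.04039 / 0.15475 = 0.26101 kg.

0.261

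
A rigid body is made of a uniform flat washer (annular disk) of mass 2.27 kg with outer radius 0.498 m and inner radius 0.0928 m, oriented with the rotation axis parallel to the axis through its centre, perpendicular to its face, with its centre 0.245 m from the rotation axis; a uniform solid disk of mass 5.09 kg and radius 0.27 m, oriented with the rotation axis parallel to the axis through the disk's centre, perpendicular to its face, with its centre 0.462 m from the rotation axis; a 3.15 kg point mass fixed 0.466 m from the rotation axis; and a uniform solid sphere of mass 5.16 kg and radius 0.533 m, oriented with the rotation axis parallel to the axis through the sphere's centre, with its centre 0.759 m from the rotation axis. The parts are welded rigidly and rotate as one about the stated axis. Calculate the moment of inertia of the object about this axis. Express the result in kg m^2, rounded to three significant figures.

5.94

Annular disk: I_cm = (1/2)M(R²+r²) = (1/2)(2.27)[(0.498)² + (0.0928)²] = 0.29126 kg m^2; centre at d = 0.245 m, so the parallel axis theorem gives I = 0.29126 + (2.27)(0.245)² = 0.42752 kg m^2.
Solid disk: I_cm = (1/2)MR² = (1/2)(5.09)(0.27)² = 0.18553 kg m^2; centre at d = 0.462 m, so the parallel axis theorem gives I = 0.18553 + (5.09)(0.462)² = 1.272 kg m^2.
Point mass: I_cm = 0; centre at d = 0.466 m, so the parallel axis theorem gives I = 0 + (3.15)(0.466)² = 0.68404 kg m^2.
Solid sphere: I_cm = (2/5)MR² = (2/5)(5.16)(0.533)² = 0.58636 kg m^2; centre at d = 0.759 m, so the parallel axis theorem gives I = 0.58636 + (5.16)(0.759)² = 3.5589 kg m^2.
Total I = 0.42752 + 1.272 + 0.68404 + 3.5589 = 5.9425 kg m^2.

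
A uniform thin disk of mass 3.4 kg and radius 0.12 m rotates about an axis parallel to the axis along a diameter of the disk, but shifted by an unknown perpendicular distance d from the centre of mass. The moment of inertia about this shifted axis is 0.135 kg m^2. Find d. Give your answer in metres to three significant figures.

0.190

About the centre-of-mass axis, I_cm = (1/4)MR² = (1/4)(3.4)(0.12)² = 0.01224 kg m^2.
Parallel axis theorem: I = I_cm + Md², so Md² = 0.135 − 0.01224 = 0.12276 kg m^2.
d = √(0.12276 / 3.4) = 0.19002 m.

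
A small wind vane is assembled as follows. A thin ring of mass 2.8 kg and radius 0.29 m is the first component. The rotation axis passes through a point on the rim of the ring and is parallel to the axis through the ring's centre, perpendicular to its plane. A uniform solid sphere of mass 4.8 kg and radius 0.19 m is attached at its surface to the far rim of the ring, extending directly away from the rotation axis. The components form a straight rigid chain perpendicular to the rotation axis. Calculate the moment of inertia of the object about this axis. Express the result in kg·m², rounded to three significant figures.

3.39

Thin ring: I_cm = MR² = (2.8)(0.29)² = 0.23548 kg·m²; centre at d = 0.29 m, so the parallel axis theorem gives I = 0.23548 + (2.8)(0.29)² = 0.47096 kg·m².
Solid sphere: I_cm = (2/5)MR² = (2/5)(4.8)(0.19)² = 0.069312 kg·m²; centre at d = 0.29 + 0.29 + 0.19 = 0.77 m, so the parallel axis theorem gives I = 0.069312 + (4.8)(0.77)² = 2.9152 kg·m².
Total I = 0.47096 + 2.9152 = 3.3862 kg·m².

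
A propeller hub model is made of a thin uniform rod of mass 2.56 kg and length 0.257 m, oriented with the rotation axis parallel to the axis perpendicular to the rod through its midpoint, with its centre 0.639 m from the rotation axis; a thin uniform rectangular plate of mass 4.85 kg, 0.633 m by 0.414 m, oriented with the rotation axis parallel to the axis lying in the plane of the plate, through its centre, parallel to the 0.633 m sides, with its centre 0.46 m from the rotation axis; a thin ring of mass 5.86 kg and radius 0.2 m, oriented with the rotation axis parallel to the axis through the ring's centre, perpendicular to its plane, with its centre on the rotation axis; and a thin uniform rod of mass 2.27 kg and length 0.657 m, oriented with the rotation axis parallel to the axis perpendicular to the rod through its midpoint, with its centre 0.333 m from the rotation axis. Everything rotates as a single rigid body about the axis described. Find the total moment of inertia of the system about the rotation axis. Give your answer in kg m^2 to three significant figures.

Thin rod: I_cm = (1/12)ML² = (1/12)(2.56)(0.257)² = 0.01409 kg m^2; centre at d = 0.639 m, so the parallel axis theorem gives I = 0.01409 + (2.56)(0.639)² = 1.0594 kg m^2.
Rectangular plate: I_cm = (1/12)Mb² = (1/12)(4.85)(0.414)² = 0.069273 kg m^2; centre at d = 0.46 m, so the parallel axis theorem gives I = 0.069273 + (4.85)(0.46)² = 1.0955 kg m^2.
Thin ring: I_cm = MR² = (5.86)(0.2)² = 0.2344 kg m^2; axis through the centre, so I = 0.2344 kg m^2.
Thin rod: I_cm = (1/12)ML² = (1/12)(2.27)(0.657)² = 0.081654 kg m^2; centre at d = 0.333 m, so the parallel axis theorem gives I = 0.081654 + (2.27)(0.333)² = 0.33337 kg m^2.
Total I = 1.0594 + 1.0955 + 0.2344 + 0.33337 = 2.7227 kg m^2.

2.72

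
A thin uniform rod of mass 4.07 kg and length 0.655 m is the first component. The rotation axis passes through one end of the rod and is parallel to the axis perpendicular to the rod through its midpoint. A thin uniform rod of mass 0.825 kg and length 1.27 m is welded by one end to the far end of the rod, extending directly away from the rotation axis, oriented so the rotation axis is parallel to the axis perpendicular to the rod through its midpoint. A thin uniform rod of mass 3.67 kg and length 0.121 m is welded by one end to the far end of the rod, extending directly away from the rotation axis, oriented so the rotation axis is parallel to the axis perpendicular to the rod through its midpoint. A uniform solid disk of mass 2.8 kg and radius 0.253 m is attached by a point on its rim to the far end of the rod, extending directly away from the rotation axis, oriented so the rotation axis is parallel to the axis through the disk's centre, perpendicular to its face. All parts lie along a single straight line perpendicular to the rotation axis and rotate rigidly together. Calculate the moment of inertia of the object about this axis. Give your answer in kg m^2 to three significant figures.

31.4

Thin rod: I_cm = (1/12)ML² = (1/12)(4.07)(0.655)² = 0.14551 kg m^2; centre at d = 0.3275 m, so the parallel axis theorem gives I = 0.14551 + (4.07)(0.3275)² = 0.58204 kg m^2.
Thin rod: I_cm = (1/12)ML² = (1/12)(0.825)(1.27)² = 0.11089 kg m^2; centre at d = 0.3275 + 0.3275 + 0.635 = 1.29 m, so the parallel axis theorem gives I = 0.11089 + (0.825)(1.29)² = 1.4838 kg m^2.
Thin rod: I_cm = (1/12)ML² = (1/12)(3.67)(0.121)² = 0.0044777 kg m^2; centre at d = 0.3275 + 0.3275 + 0.635 + 0.635 + 0.0605 = 1.9855 m, so the parallel axis theorem gives I = 0.0044777 + (3.67)(1.9855)² = 14.472 kg m^2.
Solid disk: I_cm = (1/2)MR² = (1/2)(2.8)(0.253)² = 0.089613 kg m^2; centre at d = 0.3275 + 0.3275 + 0.635 + 0.635 + 0.0605 + 0.0605 + 0.253 = 2.299 m, so the parallel axis theorem gives I = 0.089613 + (2.8)(2.299)² = 14.889 kg m^2.
Total I = 0.58204 + 1.4838 + 14.472 + 14.889 = 31.427 kg m^2.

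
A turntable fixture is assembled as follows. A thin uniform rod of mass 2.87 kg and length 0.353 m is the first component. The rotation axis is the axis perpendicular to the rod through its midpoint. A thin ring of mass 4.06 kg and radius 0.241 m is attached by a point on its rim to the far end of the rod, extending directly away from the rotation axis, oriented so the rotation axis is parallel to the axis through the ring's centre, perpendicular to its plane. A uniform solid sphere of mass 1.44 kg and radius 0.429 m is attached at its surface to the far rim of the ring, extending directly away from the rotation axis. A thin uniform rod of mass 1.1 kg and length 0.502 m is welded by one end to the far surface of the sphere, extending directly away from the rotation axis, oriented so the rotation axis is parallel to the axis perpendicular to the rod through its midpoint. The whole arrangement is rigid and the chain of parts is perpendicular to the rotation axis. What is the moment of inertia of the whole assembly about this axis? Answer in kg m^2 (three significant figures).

6.24

Thin rod: I_cm = (1/12)ML² = (1/12)(2.87)(0.353)² = 0.029802 kg m^2; axis through the centre, so I = 0.029802 kg m^2.
Thin ring: I_cm = MR² = (4.06)(0.241)² = 0.23581 kg m^2; centre at d = 0.1765 + 0.241 = 0.4175 m, so the parallel axis theorem gives I = 0.23581 + (4.06)(0.4175)² = 0.94349 kg m^2.
Solid sphere: I_cm = (2/5)MR² = (2/5)(1.44)(0.429)² = 0.10601 kg m^2; centre at d = 0.1765 + 0.241 + 0.241 + 0.429 = 1.0875 m, so the parallel axis theorem gives I = 0.10601 + (1.44)(1.0875)² = 1.809 kg m^2.
Thin rod: I_cm = (1/12)ML² = (1/12)(1.1)(0.502)² = 0.0231 kg m^2; centre at d = 0.1765 + 0.241 + 0.241 + 0.429 + 0.429 + 0.251 = 1.7675 m, so the parallel axis theorem gives I = 0.0231 + (1.1)(1.7675)² = 3.4596 kg m^2.
Total I = 0.029802 + 0.94349 + 1.809 + 3.4596 = 6.2419 kg m^2.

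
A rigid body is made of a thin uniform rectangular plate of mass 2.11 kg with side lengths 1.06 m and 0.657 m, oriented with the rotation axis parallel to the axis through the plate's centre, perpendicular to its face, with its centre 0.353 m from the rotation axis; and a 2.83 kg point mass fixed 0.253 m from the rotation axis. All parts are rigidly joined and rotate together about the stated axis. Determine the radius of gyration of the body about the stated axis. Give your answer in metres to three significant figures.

0.381

Rectangular plate: I_cm = (1/12)M(a²+b²) = (1/12)(2.11)[(1.06)² + (0.657)²] = 0.27346 kg m^2; centre at d = 0.353 m, so the parallel axis theorem gives I = 0.27346 + (2.11)(0.353)² = 0.53639 kg m^2.
Point mass: I_cm = 0; centre at d = 0.253 m, so the parallel axis theorem gives I = 0 + (2.83)(0.253)² = 0.18115 kg m^2.
Total I = 0.71754 kg m^2; total mass M = 4.94 kg.
k = √(I/M) = √(0.71754/4.94) = 0.38112 m.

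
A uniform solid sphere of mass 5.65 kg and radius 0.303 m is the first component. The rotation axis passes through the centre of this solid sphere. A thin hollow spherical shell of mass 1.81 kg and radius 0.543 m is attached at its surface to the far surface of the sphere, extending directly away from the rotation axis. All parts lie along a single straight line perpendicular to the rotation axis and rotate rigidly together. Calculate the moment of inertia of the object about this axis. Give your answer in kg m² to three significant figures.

Solid sphere: I_cm = (2/5)MR² = (2/5)(5.65)(0.303)² = 0.20749 kg m²; axis through the centre, so I = 0.20749 kg m².
Spherical shell: I_cm = (2/3)MR² = (2/3)(1.81)(0.543)² = 0.35578 kg m²; centre at d = 0.303 + 0.543 = 0.846 m, so the parallel axis theorem gives I = 0.35578 + (1.81)(0.846)² = 1.6512 kg m².
Total I = 0.20749 + 1.6512 = 1.8587 kg m².

1.86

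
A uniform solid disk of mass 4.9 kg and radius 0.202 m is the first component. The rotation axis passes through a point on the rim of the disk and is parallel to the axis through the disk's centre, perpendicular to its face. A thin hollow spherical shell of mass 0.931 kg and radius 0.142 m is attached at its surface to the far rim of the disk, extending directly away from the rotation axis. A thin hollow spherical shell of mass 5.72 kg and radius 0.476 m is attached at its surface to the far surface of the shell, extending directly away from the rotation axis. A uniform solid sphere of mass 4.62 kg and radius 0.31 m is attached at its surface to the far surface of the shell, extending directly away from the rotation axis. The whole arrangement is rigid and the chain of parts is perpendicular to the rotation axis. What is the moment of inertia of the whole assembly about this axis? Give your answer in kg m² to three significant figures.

Solid disk: I_cm = (1/2)MR² = (1/2)(4.9)(0.202)² = 0.09997 kg m²; centre at d = 0.202 m, so the parallel axis theorem gives I = 0.09997 + (4.9)(0.202)² = 0.29991 kg m².
Spherical shell: I_cm = (2/3)MR² = (2/3)(0.931)(0.142)² = 0.012515 kg m²; centre at d = 0.202 + 0.202 + 0.142 = 0.546 m, so the parallel axis theorem gives I = 0.012515 + (0.931)(0.546)² = 0.29006 kg m².
Spherical shell: I_cm = (2/3)MR² = (2/3)(5.72)(0.476)² = 0.86401 kg m²; centre at d = 0.202 + 0.202 + 0.142 + 0.142 + 0.476 = 1.164 m, so the parallel axis theorem gives I = 0.86401 + (5.72)(1.164)² = 8.614 kg m².
Solid sphere: I_cm = (2/5)MR² = (2/5)(4.62)(0.31)² = 0.17759 kg m²; centre at d = 0.202 + 0.202 + 0.142 + 0.142 + 0.476 + 0.476 + 0.31 = 1.95 m, so the parallel axis theorem gives I = 0.17759 + (4.62)(1.95)² = 17.745 kg m².
Total I = 0.29991 + 0.29006 + 8.614 + 17.745 = 26.949 kg m².

26.9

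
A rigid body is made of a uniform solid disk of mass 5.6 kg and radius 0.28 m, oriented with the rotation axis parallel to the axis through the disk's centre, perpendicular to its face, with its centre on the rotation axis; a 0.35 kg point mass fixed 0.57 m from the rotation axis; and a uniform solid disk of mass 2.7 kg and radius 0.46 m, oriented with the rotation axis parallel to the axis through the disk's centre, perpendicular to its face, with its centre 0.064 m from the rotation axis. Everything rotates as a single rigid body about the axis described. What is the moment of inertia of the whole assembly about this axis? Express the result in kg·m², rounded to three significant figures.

Solid disk: I_cm = (1/2)MR² = (1/2)(5.6)(0.28)² = 0.21952 kg·m²; axis through the centre, so I = 0.21952 kg·m².
Point mass: I_cm = 0; centre at d = 0.57 m, so I = I_cm + Md² gives I = 0 + (0.35)(0.57)² = 0.11371 kg·m².
Solid disk: I_cm = (1/2)MR² = (1/2)(2.7)(0.46)² = 0.28566 kg·m²; centre at d = 0.064 m, so I = I_cm + Md² gives I = 0.28566 + (2.7)(0.064)² = 0.29672 kg·m².
Total I = 0.21952 + 0.11371 + 0.29672 = 0.62995 kg·m².

0.630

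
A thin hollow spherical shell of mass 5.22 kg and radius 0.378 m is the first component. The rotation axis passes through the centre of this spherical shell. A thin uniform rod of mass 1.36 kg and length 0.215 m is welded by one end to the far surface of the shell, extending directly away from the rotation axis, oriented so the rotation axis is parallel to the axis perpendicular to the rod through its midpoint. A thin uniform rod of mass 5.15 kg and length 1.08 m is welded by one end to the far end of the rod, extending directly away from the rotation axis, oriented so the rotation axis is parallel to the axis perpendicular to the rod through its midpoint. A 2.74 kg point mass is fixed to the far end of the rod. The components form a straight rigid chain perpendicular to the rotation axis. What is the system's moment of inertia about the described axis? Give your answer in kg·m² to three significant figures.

15.6

Spherical shell: I_cm = (2/3)MR² = (2/3)(5.22)(0.378)² = 0.49724 kg·m²; axis through the centre, so I = 0.49724 kg·m².
Thin rod: I_cm = (1/12)ML² = (1/12)(1.36)(0.215)² = 0.0052388 kg·m²; centre at d = 0.378 + 0.1075 = 0.4855 m, so the parallel axis theorem gives I = 0.0052388 + (1.36)(0.4855)² = 0.3258 kg·m².
Thin rod: I_cm = (1/12)ML² = (1/12)(5.15)(1.08)² = 0.50058 kg·m²; centre at d = 0.378 + 0.1075 + 0.1075 + 0.54 = 1.133 m, so the parallel axis theorem gives I = 0.50058 + (5.15)(1.133)² = 7.1116 kg·m².
Point mass: I_cm = 0; centre at d = 0.378 + 0.1075 + 0.1075 + 0.54 + 0.54 = 1.673 m, so the parallel axis theorem gives I = 0 + (2.74)(1.673)² = 7.6691 kg·m².
Total I = 0.49724 + 0.3258 + 7.1116 + 7.6691 = 15.604 kg·m².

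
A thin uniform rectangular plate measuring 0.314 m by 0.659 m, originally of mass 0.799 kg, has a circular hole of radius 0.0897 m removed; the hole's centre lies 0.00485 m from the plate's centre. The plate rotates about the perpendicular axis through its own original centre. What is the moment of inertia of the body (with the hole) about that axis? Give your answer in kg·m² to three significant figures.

Unpierced body about its centre: I₀ = (1/12)M(a²+b²) = (1/12)(0.799)[(0.314)² + (0.659)²] = 0.035481 kg·m².
The removed disk has mass m = M·πr²/(ab) = (0.799)·π(0.0897)²/(0.314·0.659) = 0.097604 kg (same uniform areal density).
Its moment of inertia about the rotation axis (parallel-axis theorem): I_hole = (1/2)mr² + md² = (1/2)(0.097604)(0.0897)² + (0.097604)(0.00485)² = 0.00039496 kg·m².
Treating the hole as negative mass, I = I₀ − I_hole = 0.035481 − 0.00039496 = 0.035086 kg·m².

0.0351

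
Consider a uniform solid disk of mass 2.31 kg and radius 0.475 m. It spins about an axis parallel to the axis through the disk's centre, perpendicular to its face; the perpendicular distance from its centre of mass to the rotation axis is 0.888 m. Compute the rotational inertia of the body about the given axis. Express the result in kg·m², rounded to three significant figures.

2.08

I_cm = (1/2)MR² = (1/2)(2.31)(0.475)² = 0.2606 kg·m²; centre at d = 0.888 m, so the parallel axis theorem gives I = 0.2606 + (2.31)(0.888)² = 2.0821 kg·m².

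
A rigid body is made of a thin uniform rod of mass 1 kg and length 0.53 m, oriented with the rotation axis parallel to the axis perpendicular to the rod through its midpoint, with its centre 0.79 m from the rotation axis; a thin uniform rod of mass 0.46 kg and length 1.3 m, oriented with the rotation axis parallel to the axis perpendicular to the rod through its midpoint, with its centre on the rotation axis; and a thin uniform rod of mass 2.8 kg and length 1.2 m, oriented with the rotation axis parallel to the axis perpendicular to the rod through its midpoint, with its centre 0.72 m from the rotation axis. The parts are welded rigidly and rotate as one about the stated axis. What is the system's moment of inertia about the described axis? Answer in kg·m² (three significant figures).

Thin rod: I_cm = (1/12)ML² = (1/12)(1)(0.53)² = 0.023408 kg·m²; centre at d = 0.79 m, so I = I_cm + Md² gives I = 0.023408 + (1)(0.79)² = 0.64751 kg·m².
Thin rod: I_cm = (1/12)ML² = (1/12)(0.46)(1.3)² = 0.064783 kg·m²; axis through the centre, so I = 0.064783 kg·m².
Thin rod: I_cm = (1/12)ML² = (1/12)(2.8)(1.2)² = 0.336 kg·m²; centre at d = 0.72 m, so I = I_cm + Md² gives I = 0.336 + (2.8)(0.72)² = 1.7875 kg·m².
Total I = 0.64751 + 0.064783 + 1.7875 = 2.4998 kg·m².

2.50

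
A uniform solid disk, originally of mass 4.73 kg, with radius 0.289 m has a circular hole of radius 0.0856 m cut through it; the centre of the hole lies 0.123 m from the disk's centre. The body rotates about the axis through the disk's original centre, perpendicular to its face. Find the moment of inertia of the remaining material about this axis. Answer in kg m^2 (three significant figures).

Unpierced body about its centre: I₀ = (1/2)MR² = (1/2)(4.73)(0.289)² = 0.19753 kg m^2.
The removed disk has mass m = M·(r/R)² = (4.73)(0.0856/0.289)² = 0.41497 kg (same uniform areal density).
Its moment of inertia about the rotation axis (parallel-axis theorem): I_hole = (1/2)mr² + md² = (1/2)(0.41497)(0.0856)² + (0.41497)(0.123)² = 0.0077983 kg m^2.
Treating the hole as negative mass, I = I₀ − I_hole = 0.19753 − 0.0077983 = 0.18973 kg m^2.

0.190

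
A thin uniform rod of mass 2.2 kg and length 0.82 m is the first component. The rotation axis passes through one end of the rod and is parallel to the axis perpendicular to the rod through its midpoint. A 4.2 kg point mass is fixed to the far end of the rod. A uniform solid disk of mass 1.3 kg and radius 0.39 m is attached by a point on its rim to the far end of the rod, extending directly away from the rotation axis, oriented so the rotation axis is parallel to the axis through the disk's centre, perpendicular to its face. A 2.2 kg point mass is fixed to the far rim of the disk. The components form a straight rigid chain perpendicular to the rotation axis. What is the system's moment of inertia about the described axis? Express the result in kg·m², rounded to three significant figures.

Thin rod: I_cm = (1/12)ML² = (1/12)(2.2)(0.82)² = 0.12327 kg·m²; centre at d = 0.41 m, so the parallel axis theorem gives I = 0.12327 + (2.2)(0.41)² = 0.49309 kg·m².
Point mass: I_cm = 0; centre at d = 0.41 + 0.41 = 0.82 m, so the parallel axis theorem gives I = 0 + (4.2)(0.82)² = 2.8241 kg·m².
Solid disk: I_cm = (1/2)MR² = (1/2)(1.3)(0.39)² = 0.098865 kg·m²; centre at d = 0.41 + 0.41 + 0.39 = 1.21 m, so the parallel axis theorem gives I = 0.098865 + (1.3)(1.21)² = 2.0022 kg·m².
Point mass: I_cm = 0; centre at d = 0.41 + 0.41 + 0.39 + 0.39 = 1.6 m, so the parallel axis theorem gives I = 0 + (2.2)(1.6)² = 5.632 kg·m².
Total I = 0.49309 + 2.8241 + 2.0022 + 5.632 = 10.951 kg·m².

11.0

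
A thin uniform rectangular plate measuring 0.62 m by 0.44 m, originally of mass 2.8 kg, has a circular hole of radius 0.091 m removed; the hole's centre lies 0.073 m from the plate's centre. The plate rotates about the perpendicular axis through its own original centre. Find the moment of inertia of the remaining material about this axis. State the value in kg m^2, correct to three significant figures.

Unpierced body about its centre: I₀ = (1/12)M(a²+b²) = (1/12)(2.8)[(0.62)² + (0.44)²] = 0.13487 kg m^2.
The removed disk has mass m = M·πr²/(ab) = (2.8)·π(0.091)²/(0.62·0.44) = 0.26702 kg (same uniform areal density).
Its moment of inertia about the rotation axis (parallel-axis theorem): I_hole = (1/2)mr² + md² = (1/2)(0.26702)(0.091)² + (0.26702)(0.073)² = 0.0025286 kg m^2.
Treating the hole as negative mass, I = I₀ − I_hole = 0.13487 − 0.0025286 = 0.13234 kg m^2.

0.132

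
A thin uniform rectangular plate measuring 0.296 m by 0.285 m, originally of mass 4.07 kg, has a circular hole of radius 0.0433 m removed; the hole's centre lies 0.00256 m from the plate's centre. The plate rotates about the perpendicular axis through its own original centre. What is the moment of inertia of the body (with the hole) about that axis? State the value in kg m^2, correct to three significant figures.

Unpierced body about its centre: I₀ = (1/12)M(a²+b²) = (1/12)(4.07)[(0.296)² + (0.285)²] = 0.057265 kg m^2.
The removed disk has mass m = M·πr²/(ab) = (4.07)·π(0.0433)²/(0.296·0.285) = 0.28417 kg (same uniform areal density).
Its moment of inertia about the rotation axis (parallel-axis theorem): I_hole = (1/2)mr² + md² = (1/2)(0.28417)(0.0433)² + (0.28417)(0.00256)² = 0.00026826 kg m^2.
Treating the hole as negative mass, I = I₀ − I_hole = 0.057265 − 0.00026826 = 0.056997 kg m^2.

0.0570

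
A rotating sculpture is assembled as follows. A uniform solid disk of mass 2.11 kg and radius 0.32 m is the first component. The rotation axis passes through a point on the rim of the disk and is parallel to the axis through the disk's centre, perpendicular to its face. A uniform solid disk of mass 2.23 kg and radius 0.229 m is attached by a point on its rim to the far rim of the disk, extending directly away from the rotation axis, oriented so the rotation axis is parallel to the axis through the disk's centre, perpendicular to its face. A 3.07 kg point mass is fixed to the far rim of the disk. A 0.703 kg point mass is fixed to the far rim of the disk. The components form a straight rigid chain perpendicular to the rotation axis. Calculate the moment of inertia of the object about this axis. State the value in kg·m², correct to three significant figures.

6.62

Solid disk: I_cm = (1/2)MR² = (1/2)(2.11)(0.32)² = 0.10803 kg·m²; centre at d = 0.32 m, so the parallel axis theorem gives I = 0.10803 + (2.11)(0.32)² = 0.3241 kg·m².
Solid disk: I_cm = (1/2)MR² = (1/2)(2.23)(0.229)² = 0.058472 kg·m²; centre at d = 0.32 + 0.32 + 0.229 = 0.869 m, so the parallel axis theorem gives I = 0.058472 + (2.23)(0.869)² = 1.7425 kg·m².
Point mass: I_cm = 0; centre at d = 0.32 + 0.32 + 0.229 + 0.229 = 1.098 m, so the parallel axis theorem gives I = 0 + (3.07)(1.098)² = 3.7012 kg·m².
Point mass: I_cm = 0; centre at d = 0.32 + 0.32 + 0.229 + 0.229 = 1.098 m, so the parallel axis theorem gives I = 0 + (0.703)(1.098)² = 0.84754 kg·m².
Total I = 0.3241 + 1.7425 + 3.7012 + 0.84754 = 6.6153 kg·m².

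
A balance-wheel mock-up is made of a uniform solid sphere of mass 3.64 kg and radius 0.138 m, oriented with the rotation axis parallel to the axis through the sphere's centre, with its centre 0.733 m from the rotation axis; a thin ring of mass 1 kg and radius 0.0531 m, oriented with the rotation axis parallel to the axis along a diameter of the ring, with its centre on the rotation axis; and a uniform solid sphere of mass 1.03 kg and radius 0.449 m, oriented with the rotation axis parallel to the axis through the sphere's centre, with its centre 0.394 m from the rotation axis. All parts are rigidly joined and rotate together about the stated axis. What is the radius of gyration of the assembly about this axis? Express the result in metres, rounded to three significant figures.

0.627

Solid sphere: I_cm = (2/5)MR² = (2/5)(3.64)(0.138)² = 0.027728 kg·m²; centre at d = 0.733 m, so the parallel axis theorem gives I = 0.027728 + (3.64)(0.733)² = 1.9835 kg·m².
Thin ring: I_cm = (1/2)MR² = (1/2)(1)(0.0531)² = 0.0014098 kg·m²; axis through the centre, so I = 0.0014098 kg·m².
Solid sphere: I_cm = (2/5)MR² = (2/5)(1.03)(0.449)² = 0.08306 kg·m²; centre at d = 0.394 m, so the parallel axis theorem gives I = 0.08306 + (1.03)(0.394)² = 0.24295 kg·m².
Total I = 2.2278 kg·m²; total mass M = 5.67 kg.
k = √(I/M) = √(2.2278/5.67) = 0.62683 m.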